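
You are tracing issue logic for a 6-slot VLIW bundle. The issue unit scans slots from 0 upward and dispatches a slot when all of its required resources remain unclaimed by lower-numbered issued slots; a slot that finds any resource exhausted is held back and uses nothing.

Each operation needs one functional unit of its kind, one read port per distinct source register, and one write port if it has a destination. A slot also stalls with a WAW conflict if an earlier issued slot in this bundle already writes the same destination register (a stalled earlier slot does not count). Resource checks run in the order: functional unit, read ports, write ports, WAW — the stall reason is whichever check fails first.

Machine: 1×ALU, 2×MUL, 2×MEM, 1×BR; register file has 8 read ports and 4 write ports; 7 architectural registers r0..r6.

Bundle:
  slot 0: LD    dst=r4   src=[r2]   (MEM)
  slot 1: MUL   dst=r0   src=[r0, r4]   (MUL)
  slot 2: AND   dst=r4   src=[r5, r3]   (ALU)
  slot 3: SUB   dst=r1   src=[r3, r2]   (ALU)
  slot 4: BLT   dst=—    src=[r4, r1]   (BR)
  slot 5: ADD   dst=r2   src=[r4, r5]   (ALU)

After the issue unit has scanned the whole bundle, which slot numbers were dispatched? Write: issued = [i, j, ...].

slot 0 (MEM): ISSUE — free A1,Mu2,Ld1,B1 rp7 wp3
slot 1 (MUL): ISSUE — free A1,Mu1,Ld1,B1 rp5 wp2
slot 2 (ALU): stall WAW — free A1,Mu1,Ld1,B1 rp5 wp2
slot 3 (ALU): ISSUE — free A0,Mu1,Ld1,B1 rp3 wp1
slot 4 (BR): ISSUE — free A0,Mu1,Ld1,B0 rp1 wp1
slot 5 (ALU): stall FU — free A0,Mu1,Ld1,B0 rp1 wp1

issued = [0, 1, 3, 4]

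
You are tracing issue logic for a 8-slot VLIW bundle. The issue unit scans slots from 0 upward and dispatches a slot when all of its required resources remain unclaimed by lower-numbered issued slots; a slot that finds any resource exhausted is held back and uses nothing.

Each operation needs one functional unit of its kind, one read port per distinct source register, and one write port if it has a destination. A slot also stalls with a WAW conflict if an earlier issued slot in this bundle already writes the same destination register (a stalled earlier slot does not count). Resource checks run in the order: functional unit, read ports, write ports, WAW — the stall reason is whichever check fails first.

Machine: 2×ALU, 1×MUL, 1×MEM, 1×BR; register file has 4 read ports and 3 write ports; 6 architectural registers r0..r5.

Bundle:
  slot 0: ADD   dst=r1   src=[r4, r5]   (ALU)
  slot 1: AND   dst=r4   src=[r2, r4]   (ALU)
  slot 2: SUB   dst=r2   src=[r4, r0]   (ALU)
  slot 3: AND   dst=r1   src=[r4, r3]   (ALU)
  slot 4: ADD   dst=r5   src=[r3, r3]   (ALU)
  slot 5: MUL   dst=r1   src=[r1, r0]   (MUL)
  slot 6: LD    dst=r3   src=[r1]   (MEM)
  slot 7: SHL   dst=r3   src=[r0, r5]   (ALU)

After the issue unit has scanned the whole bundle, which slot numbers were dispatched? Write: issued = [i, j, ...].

issued = [0, 1]

slot 0 (ALU): ISSUE — free A1,Mu1,Ld1,B1 rp2 wp2
slot 1 (ALU): ISSUE — free A0,Mu1,Ld1,B1 rp0 wp1
slot 2 (ALU): stall FU — free A0,Mu1,Ld1,B1 rp0 wp1
slot 3 (ALU): stall FU — free A0,Mu1,Ld1,B1 rp0 wp1
slot 4 (ALU): stall FU — free A0,Mu1,Ld1,B1 rp0 wp1
slot 5 (MUL): stall RD_PORT — free A0,Mu1,Ld1,B1 rp0 wp1
slot 6 (MEM): stall RD_PORT — free A0,Mu1,Ld1,B1 rp0 wp1
slot 7 (ALU): stall FU — free A0,Mu1,Ld1,B1 rp0 wp1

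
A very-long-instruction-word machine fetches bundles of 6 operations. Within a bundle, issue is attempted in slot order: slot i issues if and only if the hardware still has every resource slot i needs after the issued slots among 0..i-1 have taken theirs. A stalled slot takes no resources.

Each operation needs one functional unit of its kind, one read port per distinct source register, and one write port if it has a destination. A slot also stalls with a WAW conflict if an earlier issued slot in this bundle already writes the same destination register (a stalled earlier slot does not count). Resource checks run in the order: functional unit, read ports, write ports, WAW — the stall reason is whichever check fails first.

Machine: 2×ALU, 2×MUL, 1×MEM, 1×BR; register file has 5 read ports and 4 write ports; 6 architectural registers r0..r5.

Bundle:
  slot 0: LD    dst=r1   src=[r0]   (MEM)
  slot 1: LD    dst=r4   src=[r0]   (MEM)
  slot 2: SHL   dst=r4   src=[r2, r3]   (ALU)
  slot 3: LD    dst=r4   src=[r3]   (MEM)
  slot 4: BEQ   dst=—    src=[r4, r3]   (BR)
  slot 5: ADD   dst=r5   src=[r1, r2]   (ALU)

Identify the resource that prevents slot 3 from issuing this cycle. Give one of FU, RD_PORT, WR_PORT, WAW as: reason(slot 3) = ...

reason(slot 3) = FU

(0) want 1×MEM +1rd +1wr — yes → AL2|MU2|ME0|BR1|rd4|wr3
(1) want 1×MEM +1rd +1wr — FU → AL2|MU2|ME0|BR1|rd4|wr3
(2) want 1×ALU +2rd +1wr — yes → AL1|MU2|ME0|BR1|rd2|wr2
(3) want 1×MEM +1rd +1wr — FU → AL1|MU2|ME0|BR1|rd2|wr2
(4) want 1×BR +2rd +0wr — yes → AL1|MU2|ME0|BR0|rd0|wr2
(5) want 1×ALU +2rd +1wr — RD_PORT → AL1|MU2|ME0|BR0|rd0|wr2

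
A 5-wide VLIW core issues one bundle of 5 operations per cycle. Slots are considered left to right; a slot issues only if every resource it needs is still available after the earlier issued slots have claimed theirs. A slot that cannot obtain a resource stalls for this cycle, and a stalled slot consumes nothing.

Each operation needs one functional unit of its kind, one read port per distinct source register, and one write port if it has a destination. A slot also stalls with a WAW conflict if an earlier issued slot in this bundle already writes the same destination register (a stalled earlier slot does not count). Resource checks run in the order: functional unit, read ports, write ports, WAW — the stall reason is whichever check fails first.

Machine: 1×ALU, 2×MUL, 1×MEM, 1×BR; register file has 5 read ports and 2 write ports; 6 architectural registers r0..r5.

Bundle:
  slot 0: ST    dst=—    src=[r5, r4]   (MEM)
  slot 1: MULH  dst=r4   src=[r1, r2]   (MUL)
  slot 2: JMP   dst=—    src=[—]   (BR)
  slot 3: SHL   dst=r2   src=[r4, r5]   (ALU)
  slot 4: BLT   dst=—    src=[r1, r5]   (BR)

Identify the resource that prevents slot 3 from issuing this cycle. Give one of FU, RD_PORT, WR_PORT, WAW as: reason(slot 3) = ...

reason(slot 3) = RD_PORT

(0) want 1×MEM +2rd +0wr — yes → AL1|MU2|ME0|BR1|rd3|wr2
(1) want 1×MUL +2rd +1wr — yes → AL1|MU1|ME0|BR1|rd1|wr1
(2) want 1×BR +0rd +0wr — yes → AL1|MU1|ME0|BR0|rd1|wr1
(3) want 1×ALU +2rd +1wr — RD_PORT → AL1|MU1|ME0|BR0|rd1|wr1
(4) want 1×BR +2rd +0wr — FU → AL1|MU1|ME0|BR0|rd1|wr1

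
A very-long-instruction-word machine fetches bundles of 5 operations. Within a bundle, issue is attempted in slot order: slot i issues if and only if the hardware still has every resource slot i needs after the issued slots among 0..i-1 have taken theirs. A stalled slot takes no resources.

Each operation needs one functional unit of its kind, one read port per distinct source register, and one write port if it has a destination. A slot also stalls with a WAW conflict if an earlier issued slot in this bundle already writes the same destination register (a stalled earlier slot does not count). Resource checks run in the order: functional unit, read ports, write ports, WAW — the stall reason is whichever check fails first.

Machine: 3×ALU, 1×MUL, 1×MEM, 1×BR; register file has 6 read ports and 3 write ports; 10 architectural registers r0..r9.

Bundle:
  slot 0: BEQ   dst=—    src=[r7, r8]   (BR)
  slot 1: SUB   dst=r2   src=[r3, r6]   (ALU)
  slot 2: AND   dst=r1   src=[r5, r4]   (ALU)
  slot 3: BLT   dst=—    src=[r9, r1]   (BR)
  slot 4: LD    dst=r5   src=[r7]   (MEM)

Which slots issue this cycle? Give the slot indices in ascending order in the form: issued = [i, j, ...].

issued = [0, 1, 2]

#0 BR src=r7,r8 dispatched  <A:3 Mu:1 Ld:1 B:0 rd:4 wr:3>
#1 ALU src=r3,r6 dispatched  <A:2 Mu:1 Ld:1 B:0 rd:2 wr:2>
#2 ALU src=r5,r4 dispatched  <A:1 Mu:1 Ld:1 B:0 rd:0 wr:1>
#3 BR src=r9,r1 held:FU  <A:1 Mu:1 Ld:1 B:0 rd:0 wr:1>
#4 MEM src=r7 held:RD_PORT  <A:1 Mu:1 Ld:1 B:0 rd:0 wr:1>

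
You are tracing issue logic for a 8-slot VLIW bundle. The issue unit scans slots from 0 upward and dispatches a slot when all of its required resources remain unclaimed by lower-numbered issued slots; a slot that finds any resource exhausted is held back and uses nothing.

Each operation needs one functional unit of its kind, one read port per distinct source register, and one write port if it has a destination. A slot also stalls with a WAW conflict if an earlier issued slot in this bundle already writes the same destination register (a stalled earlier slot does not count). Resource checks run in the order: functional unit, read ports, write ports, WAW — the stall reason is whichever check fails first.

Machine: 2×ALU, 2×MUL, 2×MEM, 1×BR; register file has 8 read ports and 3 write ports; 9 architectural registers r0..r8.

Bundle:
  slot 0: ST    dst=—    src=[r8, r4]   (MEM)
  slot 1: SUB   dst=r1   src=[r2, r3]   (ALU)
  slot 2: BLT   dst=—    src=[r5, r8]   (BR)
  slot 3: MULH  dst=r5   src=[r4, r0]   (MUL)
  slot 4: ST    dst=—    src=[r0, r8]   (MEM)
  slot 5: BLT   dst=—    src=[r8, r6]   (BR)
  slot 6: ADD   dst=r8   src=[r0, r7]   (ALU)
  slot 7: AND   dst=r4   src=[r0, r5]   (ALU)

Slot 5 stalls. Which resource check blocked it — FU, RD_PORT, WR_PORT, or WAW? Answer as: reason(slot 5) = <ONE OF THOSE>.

(0) want 1×MEM +2rd +0wr — yes → AL2|MU2|ME1|BR1|rd6|wr3
(1) want 1×ALU +2rd +1wr — yes → AL1|MU2|ME1|BR1|rd4|wr2
(2) want 1×BR +2rd +0wr — yes → AL1|MU2|ME1|BR0|rd2|wr2
(3) want 1×MUL +2rd +1wr — yes → AL1|MU1|ME1|BR0|rd0|wr1
(4) want 1×MEM +2rd +0wr — RD_PORT → AL1|MU1|ME1|BR0|rd0|wr1
(5) want 1×BR +2rd +0wr — FU → AL1|MU1|ME1|BR0|rd0|wr1
(6) want 1×ALU +2rd +1wr — RD_PORT → AL1|MU1|ME1|BR0|rd0|wr1
(7) want 1×ALU +2rd +1wr — RD_PORT → AL1|MU1|ME1|BR0|rd0|wr1

reason(slot 5) = FU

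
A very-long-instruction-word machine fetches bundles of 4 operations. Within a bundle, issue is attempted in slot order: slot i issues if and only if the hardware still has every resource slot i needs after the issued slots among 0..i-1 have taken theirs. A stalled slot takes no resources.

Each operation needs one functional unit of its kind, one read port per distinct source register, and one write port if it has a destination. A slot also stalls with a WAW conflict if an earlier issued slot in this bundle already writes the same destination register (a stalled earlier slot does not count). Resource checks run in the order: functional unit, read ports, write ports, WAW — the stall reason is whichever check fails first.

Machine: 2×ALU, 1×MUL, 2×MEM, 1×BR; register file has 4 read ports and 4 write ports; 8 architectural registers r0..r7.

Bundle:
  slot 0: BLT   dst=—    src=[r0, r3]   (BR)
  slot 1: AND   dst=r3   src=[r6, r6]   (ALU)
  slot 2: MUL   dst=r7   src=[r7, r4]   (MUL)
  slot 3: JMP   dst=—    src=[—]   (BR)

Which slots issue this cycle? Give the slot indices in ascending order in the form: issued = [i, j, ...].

[0] BR needs rd=2 wr=0: ok; after: ALU=2 MUL=1 MEM=2 BR=0, R=2, W=4
[1] ALU needs rd=1 wr=1: ok; after: ALU=1 MUL=1 MEM=2 BR=0, R=1, W=3
[2] MUL needs rd=2 wr=1: RD_PORT; after: ALU=1 MUL=1 MEM=2 BR=0, R=1, W=3
[3] BR needs rd=0 wr=0: FU; after: ALU=1 MUL=1 MEM=2 BR=0, R=1, W=3

issued = [0, 1]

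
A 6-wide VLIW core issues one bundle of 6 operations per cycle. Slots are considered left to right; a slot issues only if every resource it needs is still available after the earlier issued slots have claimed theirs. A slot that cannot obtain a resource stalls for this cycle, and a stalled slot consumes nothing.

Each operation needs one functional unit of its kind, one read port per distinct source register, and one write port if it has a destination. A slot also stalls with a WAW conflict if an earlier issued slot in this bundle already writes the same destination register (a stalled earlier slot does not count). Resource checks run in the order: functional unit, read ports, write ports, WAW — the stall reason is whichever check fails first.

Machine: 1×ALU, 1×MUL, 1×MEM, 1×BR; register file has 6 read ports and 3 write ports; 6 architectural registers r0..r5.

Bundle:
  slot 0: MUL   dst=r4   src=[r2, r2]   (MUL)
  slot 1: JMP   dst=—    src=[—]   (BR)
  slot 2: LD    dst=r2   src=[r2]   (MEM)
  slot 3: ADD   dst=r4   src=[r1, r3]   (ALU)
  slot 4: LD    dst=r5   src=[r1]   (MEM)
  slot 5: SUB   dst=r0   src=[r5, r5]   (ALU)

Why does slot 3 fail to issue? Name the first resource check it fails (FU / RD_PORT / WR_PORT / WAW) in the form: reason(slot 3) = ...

reason(slot 3) = WAW

#0 MUL src=r2,r2 dispatched  <A:1 Mu:0 Ld:1 B:1 rd:5 wr:2>
#1 BR src=- dispatched  <A:1 Mu:0 Ld:1 B:0 rd:5 wr:2>
#2 MEM src=r2 dispatched  <A:1 Mu:0 Ld:0 B:0 rd:4 wr:1>
#3 ALU src=r1,r3 held:WAW  <A:1 Mu:0 Ld:0 B:0 rd:4 wr:1>
#4 MEM src=r1 held:FU  <A:1 Mu:0 Ld:0 B:0 rd:4 wr:1>
#5 ALU src=r5,r5 dispatched  <A:0 Mu:0 Ld:0 B:0 rd:3 wr:0>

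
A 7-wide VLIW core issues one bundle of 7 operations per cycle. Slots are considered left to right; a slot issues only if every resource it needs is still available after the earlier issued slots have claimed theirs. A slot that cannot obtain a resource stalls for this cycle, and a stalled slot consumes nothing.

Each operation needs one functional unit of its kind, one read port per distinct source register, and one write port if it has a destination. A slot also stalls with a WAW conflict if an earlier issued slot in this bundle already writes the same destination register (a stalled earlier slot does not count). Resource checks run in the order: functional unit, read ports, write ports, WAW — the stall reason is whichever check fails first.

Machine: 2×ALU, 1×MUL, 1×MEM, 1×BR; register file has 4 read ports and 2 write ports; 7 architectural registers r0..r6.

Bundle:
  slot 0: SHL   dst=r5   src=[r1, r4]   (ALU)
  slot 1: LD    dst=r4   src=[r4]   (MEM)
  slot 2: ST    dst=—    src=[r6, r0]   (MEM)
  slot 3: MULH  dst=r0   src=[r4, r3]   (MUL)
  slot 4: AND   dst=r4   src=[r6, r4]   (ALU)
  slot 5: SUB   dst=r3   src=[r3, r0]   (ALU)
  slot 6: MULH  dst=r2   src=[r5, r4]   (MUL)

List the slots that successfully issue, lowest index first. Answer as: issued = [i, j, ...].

(0) want 1×ALU +2rd +1wr — yes → AL1|MU1|ME1|BR1|rd2|wr1
(1) want 1×MEM +1rd +1wr — yes → AL1|MU1|ME0|BR1|rd1|wr0
(2) want 1×MEM +2rd +0wr — FU → AL1|MU1|ME0|BR1|rd1|wr0
(3) want 1×MUL +2rd +1wr — RD_PORT → AL1|MU1|ME0|BR1|rd1|wr0
(4) want 1×ALU +2rd +1wr — RD_PORT → AL1|MU1|ME0|BR1|rd1|wr0
(5) want 1×ALU +2rd +1wr — RD_PORT → AL1|MU1|ME0|BR1|rd1|wr0
(6) want 1×MUL +2rd +1wr — RD_PORT → AL1|MU1|ME0|BR1|rd1|wr0

issued = [0, 1]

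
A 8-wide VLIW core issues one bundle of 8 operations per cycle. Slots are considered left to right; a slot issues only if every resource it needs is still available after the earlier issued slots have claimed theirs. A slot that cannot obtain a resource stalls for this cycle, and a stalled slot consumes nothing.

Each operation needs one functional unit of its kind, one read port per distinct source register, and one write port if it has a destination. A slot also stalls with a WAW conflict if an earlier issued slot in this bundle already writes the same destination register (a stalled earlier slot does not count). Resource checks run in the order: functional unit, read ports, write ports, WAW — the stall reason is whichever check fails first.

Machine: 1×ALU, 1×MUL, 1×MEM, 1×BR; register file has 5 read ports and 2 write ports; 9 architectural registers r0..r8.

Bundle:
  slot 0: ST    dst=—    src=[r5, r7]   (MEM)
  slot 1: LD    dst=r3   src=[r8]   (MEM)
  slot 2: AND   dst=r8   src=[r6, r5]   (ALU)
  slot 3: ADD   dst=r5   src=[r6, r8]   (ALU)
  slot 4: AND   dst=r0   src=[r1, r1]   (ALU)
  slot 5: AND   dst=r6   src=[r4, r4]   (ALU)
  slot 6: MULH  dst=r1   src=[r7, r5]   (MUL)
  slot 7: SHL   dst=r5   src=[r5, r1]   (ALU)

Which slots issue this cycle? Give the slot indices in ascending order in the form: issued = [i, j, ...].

issued = [0, 2]

(0) want 1×MEM +2rd +0wr — yes → AL1|MU1|ME0|BR1|rd3|wr2
(1) want 1×MEM +1rd +1wr — FU → AL1|MU1|ME0|BR1|rd3|wr2
(2) want 1×ALU +2rd +1wr — yes → AL0|MU1|ME0|BR1|rd1|wr1
(3) want 1×ALU +2rd +1wr — FU → AL0|MU1|ME0|BR1|rd1|wr1
(4) want 1×ALU +1rd +1wr — FU → AL0|MU1|ME0|BR1|rd1|wr1
(5) want 1×ALU +1rd +1wr — FU → AL0|MU1|ME0|BR1|rd1|wr1
(6) want 1×MUL +2rd +1wr — RD_PORT → AL0|MU1|ME0|BR1|rd1|wr1
(7) want 1×ALU +2rd +1wr — FU → AL0|MU1|ME0|BR1|rd1|wr1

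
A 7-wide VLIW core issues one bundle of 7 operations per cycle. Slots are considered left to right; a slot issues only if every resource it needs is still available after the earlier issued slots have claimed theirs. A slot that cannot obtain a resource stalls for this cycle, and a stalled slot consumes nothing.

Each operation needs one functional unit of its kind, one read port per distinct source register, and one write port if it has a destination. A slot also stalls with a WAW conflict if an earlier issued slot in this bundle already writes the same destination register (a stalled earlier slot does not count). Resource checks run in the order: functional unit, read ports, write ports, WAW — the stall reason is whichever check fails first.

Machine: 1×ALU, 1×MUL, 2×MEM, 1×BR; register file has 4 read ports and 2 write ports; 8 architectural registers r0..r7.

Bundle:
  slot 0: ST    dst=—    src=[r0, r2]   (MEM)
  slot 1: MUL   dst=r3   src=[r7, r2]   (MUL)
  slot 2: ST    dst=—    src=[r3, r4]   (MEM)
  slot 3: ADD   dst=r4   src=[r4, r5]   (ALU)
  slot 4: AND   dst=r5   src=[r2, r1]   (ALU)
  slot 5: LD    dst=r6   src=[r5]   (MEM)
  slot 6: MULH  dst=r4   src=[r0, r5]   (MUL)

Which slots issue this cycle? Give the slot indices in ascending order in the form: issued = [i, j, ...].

issued = [0, 1]

#0 MEM src=r0,r2 dispatched  <A:1 Mu:1 Ld:1 B:1 rd:2 wr:2>
#1 MUL src=r7,r2 dispatched  <A:1 Mu:0 Ld:1 B:1 rd:0 wr:1>
#2 MEM src=r3,r4 held:RD_PORT  <A:1 Mu:0 Ld:1 B:1 rd:0 wr:1>
#3 ALU src=r4,r5 held:RD_PORT  <A:1 Mu:0 Ld:1 B:1 rd:0 wr:1>
#4 ALU src=r2,r1 held:RD_PORT  <A:1 Mu:0 Ld:1 B:1 rd:0 wr:1>
#5 MEM src=r5 held:RD_PORT  <A:1 Mu:0 Ld:1 B:1 rd:0 wr:1>
#6 MUL src=r0,r5 held:FU  <A:1 Mu:0 Ld:1 B:1 rd:0 wr:1>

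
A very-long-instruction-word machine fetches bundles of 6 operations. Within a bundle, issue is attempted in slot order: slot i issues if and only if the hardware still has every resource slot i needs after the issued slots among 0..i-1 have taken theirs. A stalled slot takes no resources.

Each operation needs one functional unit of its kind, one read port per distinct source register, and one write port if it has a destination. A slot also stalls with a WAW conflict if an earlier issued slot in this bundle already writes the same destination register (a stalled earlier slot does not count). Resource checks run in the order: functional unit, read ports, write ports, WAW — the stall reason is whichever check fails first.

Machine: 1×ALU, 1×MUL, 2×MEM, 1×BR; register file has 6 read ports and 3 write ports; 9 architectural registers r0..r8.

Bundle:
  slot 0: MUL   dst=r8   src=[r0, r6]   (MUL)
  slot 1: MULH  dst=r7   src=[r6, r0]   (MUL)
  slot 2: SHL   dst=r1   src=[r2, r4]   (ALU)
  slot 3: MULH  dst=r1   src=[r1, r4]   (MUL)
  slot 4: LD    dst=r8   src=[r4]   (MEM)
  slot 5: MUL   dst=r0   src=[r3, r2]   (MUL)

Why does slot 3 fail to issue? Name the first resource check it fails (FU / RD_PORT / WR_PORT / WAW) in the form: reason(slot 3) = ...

reason(slot 3) = FU

[0] MUL needs rd=2 wr=1: ok; after: ALU=1 MUL=0 MEM=2 BR=1, R=4, W=2
[1] MUL needs rd=2 wr=1: FU; after: ALU=1 MUL=0 MEM=2 BR=1, R=4, W=2
[2] ALU needs rd=2 wr=1: ok; after: ALU=0 MUL=0 MEM=2 BR=1, R=2, W=1
[3] MUL needs rd=2 wr=1: FU; after: ALU=0 MUL=0 MEM=2 BR=1, R=2, W=1
[4] MEM needs rd=1 wr=1: WAW; after: ALU=0 MUL=0 MEM=2 BR=1, R=2, W=1
[5] MUL needs rd=2 wr=1: FU; after: ALU=0 MUL=0 MEM=2 BR=1, R=2, W=1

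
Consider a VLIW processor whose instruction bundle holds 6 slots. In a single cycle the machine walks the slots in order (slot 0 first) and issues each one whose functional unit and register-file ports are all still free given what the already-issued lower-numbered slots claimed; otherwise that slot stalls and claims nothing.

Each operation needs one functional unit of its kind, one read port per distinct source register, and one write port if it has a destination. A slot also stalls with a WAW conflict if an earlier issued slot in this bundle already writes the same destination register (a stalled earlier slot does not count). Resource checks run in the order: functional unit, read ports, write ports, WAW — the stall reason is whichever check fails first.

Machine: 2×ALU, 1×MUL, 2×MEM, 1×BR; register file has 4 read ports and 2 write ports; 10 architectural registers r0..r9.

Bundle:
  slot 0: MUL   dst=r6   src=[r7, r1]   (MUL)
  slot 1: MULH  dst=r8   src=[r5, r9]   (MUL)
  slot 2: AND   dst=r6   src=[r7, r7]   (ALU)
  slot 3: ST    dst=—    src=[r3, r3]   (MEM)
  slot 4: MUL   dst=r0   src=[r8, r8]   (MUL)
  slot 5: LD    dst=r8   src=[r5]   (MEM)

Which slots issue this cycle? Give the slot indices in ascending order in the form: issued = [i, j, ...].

issued = [0, 3, 5]

  0. MUL→r6 ⇒ go  {2A/0Mu/2Ld/1B | 2r 1w}
  1. MUL→r8 ⇒ no(FU)  {2A/0Mu/2Ld/1B | 2r 1w}
  2. ALU→r6 ⇒ no(WAW)  {2A/0Mu/2Ld/1B | 2r 1w}
  3. MEM ⇒ go  {2A/0Mu/1Ld/1B | 1r 1w}
  4. MUL→r0 ⇒ no(FU)  {2A/0Mu/1Ld/1B | 1r 1w}
  5. MEM→r8 ⇒ go  {2A/0Mu/0Ld/1B | 0r 0w}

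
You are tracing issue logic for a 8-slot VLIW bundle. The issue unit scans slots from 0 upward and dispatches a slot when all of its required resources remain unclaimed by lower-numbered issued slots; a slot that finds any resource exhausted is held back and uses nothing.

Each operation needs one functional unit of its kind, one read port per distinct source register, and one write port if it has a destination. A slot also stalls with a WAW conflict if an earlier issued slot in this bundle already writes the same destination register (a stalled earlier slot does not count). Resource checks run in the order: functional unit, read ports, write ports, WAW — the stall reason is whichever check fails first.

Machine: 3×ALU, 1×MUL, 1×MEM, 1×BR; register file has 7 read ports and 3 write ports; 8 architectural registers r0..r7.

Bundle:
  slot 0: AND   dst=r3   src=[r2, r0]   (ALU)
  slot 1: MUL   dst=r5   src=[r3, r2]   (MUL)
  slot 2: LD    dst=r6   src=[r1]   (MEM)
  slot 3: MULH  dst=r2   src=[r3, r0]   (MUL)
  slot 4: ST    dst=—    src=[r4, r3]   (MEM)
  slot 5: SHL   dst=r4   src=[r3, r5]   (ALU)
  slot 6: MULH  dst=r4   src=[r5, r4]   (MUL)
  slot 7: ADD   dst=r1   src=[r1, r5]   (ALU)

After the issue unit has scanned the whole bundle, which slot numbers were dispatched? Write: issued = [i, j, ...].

issued = [0, 1, 2]

slot 0 (ALU): ISSUE — free A2,Mu1,Ld1,B1 rp5 wp2
slot 1 (MUL): ISSUE — free A2,Mu0,Ld1,B1 rp3 wp1
slot 2 (MEM): ISSUE — free A2,Mu0,Ld0,B1 rp2 wp0
slot 3 (MUL): stall FU — free A2,Mu0,Ld0,B1 rp2 wp0
slot 4 (MEM): stall FU — free A2,Mu0,Ld0,B1 rp2 wp0
slot 5 (ALU): stall WR_PORT — free A2,Mu0,Ld0,B1 rp2 wp0
slot 6 (MUL): stall FU — free A2,Mu0,Ld0,B1 rp2 wp0
slot 7 (ALU): stall WR_PORT — free A2,Mu0,Ld0,B1 rp2 wp0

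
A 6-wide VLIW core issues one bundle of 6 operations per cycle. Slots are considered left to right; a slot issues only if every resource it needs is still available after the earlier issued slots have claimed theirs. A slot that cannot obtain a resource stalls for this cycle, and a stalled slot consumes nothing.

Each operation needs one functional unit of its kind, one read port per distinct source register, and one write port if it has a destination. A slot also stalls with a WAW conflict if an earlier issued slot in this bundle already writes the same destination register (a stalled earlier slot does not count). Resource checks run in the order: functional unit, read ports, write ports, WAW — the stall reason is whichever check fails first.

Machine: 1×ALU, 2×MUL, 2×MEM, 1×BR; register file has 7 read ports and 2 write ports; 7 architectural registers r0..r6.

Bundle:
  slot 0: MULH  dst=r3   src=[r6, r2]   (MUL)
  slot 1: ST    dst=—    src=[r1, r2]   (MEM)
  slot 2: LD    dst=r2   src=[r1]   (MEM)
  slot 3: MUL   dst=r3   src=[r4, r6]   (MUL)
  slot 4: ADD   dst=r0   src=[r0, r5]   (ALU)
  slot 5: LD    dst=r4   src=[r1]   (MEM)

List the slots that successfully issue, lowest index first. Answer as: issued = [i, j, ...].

slot 0 (MUL): ISSUE — free A1,Mu1,Ld2,B1 rp5 wp1
slot 1 (MEM): ISSUE — free A1,Mu1,Ld1,B1 rp3 wp1
slot 2 (MEM): ISSUE — free A1,Mu1,Ld0,B1 rp2 wp0
slot 3 (MUL): stall WR_PORT — free A1,Mu1,Ld0,B1 rp2 wp0
slot 4 (ALU): stall WR_PORT — free A1,Mu1,Ld0,B1 rp2 wp0
slot 5 (MEM): stall FU — free A1,Mu1,Ld0,B1 rp2 wp0

issued = [0, 1, 2]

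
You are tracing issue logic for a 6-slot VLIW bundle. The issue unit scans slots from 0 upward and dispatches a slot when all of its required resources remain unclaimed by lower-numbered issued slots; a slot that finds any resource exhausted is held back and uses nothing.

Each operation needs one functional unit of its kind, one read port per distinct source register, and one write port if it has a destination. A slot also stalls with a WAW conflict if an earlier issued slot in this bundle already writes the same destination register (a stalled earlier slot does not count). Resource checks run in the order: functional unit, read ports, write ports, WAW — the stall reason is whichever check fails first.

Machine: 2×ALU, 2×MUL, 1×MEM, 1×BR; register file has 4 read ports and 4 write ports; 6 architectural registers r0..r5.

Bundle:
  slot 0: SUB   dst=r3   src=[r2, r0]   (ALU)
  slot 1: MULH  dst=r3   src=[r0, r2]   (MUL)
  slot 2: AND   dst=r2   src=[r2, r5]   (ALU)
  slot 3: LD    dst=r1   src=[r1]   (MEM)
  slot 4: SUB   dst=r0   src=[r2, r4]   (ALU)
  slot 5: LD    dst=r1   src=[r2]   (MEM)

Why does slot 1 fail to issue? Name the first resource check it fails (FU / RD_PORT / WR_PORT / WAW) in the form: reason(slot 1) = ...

slot 0 (ALU): ISSUE — free A1,Mu2,Ld1,B1 rp2 wp3
slot 1 (MUL): stall WAW — free A1,Mu2,Ld1,B1 rp2 wp3
slot 2 (ALU): ISSUE — free A0,Mu2,Ld1,B1 rp0 wp2
slot 3 (MEM): stall RD_PORT — free A0,Mu2,Ld1,B1 rp0 wp2
slot 4 (ALU): stall FU — free A0,Mu2,Ld1,B1 rp0 wp2
slot 5 (MEM): stall RD_PORT — free A0,Mu2,Ld1,B1 rp0 wp2

reason(slot 1) = WAW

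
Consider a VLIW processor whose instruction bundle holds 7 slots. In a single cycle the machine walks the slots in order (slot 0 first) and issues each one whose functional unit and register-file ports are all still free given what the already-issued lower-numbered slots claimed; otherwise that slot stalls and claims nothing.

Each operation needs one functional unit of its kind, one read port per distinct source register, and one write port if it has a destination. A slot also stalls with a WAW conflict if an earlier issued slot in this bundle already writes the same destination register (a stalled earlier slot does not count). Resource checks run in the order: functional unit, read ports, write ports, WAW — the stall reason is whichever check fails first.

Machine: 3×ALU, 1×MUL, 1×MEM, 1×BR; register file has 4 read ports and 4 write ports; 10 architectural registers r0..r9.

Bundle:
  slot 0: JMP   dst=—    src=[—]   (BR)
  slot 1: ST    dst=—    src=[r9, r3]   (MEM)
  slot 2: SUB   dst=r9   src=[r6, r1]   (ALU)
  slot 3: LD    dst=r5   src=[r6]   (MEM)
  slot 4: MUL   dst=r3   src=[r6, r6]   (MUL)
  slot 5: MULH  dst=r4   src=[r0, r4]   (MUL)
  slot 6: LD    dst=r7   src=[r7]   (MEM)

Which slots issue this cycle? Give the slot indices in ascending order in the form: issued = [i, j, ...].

(0) want 1×BR +0rd +0wr — yes → AL3|MU1|ME1|BR0|rd4|wr4
(1) want 1×MEM +2rd +0wr — yes → AL3|MU1|ME0|BR0|rd2|wr4
(2) want 1×ALU +2rd +1wr — yes → AL2|MU1|ME0|BR0|rd0|wr3
(3) want 1×MEM +1rd +1wr — FU → AL2|MU1|ME0|BR0|rd0|wr3
(4) want 1×MUL +1rd +1wr — RD_PORT → AL2|MU1|ME0|BR0|rd0|wr3
(5) want 1×MUL +2rd +1wr — RD_PORT → AL2|MU1|ME0|BR0|rd0|wr3
(6) want 1×MEM +1rd +1wr — FU → AL2|MU1|ME0|BR0|rd0|wr3

issued = [0, 1, 2]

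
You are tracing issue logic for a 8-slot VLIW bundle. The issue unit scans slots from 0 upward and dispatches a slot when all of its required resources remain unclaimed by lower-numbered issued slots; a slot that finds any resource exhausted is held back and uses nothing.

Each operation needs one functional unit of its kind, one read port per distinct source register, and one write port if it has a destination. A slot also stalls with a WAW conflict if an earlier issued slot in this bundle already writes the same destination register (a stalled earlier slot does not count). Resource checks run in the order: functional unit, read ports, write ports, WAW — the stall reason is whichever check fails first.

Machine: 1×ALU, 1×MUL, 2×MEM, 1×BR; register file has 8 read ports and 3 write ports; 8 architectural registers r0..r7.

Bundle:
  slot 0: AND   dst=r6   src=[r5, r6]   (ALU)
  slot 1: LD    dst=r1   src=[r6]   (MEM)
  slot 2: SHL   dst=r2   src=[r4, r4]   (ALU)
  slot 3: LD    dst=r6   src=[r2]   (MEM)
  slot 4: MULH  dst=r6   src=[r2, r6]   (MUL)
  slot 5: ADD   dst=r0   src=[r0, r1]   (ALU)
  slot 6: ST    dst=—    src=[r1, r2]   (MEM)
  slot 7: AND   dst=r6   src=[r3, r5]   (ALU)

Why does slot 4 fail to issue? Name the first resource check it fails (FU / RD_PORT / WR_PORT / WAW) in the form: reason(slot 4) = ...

reason(slot 4) = WAW

[0] ALU needs rd=2 wr=1: ok; after: ALU=0 MUL=1 MEM=2 BR=1, R=6, W=2
[1] MEM needs rd=1 wr=1: ok; after: ALU=0 MUL=1 MEM=1 BR=1, R=5, W=1
[2] ALU needs rd=1 wr=1: FU; after: ALU=0 MUL=1 MEM=1 BR=1, R=5, W=1
[3] MEM needs rd=1 wr=1: WAW; after: ALU=0 MUL=1 MEM=1 BR=1, R=5, W=1
[4] MUL needs rd=2 wr=1: WAW; after: ALU=0 MUL=1 MEM=1 BR=1, R=5, W=1
[5] ALU needs rd=2 wr=1: FU; after: ALU=0 MUL=1 MEM=1 BR=1, R=5, W=1
[6] MEM needs rd=2 wr=0: ok; after: ALU=0 MUL=1 MEM=0 BR=1, R=3, W=1
[7] ALU needs rd=2 wr=1: FU; after: ALU=0 MUL=1 MEM=0 BR=1, R=3, W=1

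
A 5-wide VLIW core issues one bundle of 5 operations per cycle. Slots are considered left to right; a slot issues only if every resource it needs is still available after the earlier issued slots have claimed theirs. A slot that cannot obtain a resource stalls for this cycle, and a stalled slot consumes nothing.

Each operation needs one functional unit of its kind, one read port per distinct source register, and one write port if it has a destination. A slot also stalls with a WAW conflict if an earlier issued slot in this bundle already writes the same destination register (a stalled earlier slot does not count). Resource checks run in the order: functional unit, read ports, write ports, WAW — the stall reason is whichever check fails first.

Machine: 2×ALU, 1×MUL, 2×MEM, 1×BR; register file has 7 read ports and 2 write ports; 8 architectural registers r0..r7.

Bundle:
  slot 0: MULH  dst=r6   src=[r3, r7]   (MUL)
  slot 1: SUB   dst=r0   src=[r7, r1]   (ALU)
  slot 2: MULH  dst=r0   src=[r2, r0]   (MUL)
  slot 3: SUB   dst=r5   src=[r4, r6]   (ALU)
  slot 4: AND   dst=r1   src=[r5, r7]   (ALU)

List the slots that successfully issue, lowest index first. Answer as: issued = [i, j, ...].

[0] MUL needs rd=2 wr=1: ok; after: ALU=2 MUL=0 MEM=2 BR=1, R=5, W=1
[1] ALU needs rd=2 wr=1: ok; after: ALU=1 MUL=0 MEM=2 BR=1, R=3, W=0
[2] MUL needs rd=2 wr=1: FU; after: ALU=1 MUL=0 MEM=2 BR=1, R=3, W=0
[3] ALU needs rd=2 wr=1: WR_PORT; after: ALU=1 MUL=0 MEM=2 BR=1, R=3, W=0
[4] ALU needs rd=2 wr=1: WR_PORT; after: ALU=1 MUL=0 MEM=2 BR=1, R=3, W=0

issued = [0, 1]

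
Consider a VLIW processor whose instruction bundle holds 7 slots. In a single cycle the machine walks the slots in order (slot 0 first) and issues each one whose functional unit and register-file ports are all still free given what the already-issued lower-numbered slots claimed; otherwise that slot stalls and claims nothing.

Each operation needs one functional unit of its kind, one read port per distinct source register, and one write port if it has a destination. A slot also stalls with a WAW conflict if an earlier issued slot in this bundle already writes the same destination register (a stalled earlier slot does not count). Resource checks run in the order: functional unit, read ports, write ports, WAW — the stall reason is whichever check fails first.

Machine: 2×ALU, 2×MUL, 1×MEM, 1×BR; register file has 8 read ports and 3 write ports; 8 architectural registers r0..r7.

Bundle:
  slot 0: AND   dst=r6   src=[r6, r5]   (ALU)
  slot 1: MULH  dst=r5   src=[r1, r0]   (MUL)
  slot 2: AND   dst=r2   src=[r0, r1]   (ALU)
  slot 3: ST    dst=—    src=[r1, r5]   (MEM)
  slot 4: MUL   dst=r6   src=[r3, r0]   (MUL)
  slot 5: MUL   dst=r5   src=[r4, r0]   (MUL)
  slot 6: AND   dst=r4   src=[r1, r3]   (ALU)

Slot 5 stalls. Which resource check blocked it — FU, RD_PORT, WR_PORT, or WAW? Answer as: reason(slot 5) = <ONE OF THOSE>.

#0 ALU src=r6,r5 dispatched  <A:1 Mu:2 Ld:1 B:1 rd:6 wr:2>
#1 MUL src=r1,r0 dispatched  <A:1 Mu:1 Ld:1 B:1 rd:4 wr:1>
#2 ALU src=r0,r1 dispatched  <A:0 Mu:1 Ld:1 B:1 rd:2 wr:0>
#3 MEM src=r1,r5 dispatched  <A:0 Mu:1 Ld:0 B:1 rd:0 wr:0>
#4 MUL src=r3,r0 held:RD_PORT  <A:0 Mu:1 Ld:0 B:1 rd:0 wr:0>
#5 MUL src=r4,r0 held:RD_PORT  <A:0 Mu:1 Ld:0 B:1 rd:0 wr:0>
#6 ALU src=r1,r3 held:FU  <A:0 Mu:1 Ld:0 B:1 rd:0 wr:0>

reason(slot 5) = RD_PORT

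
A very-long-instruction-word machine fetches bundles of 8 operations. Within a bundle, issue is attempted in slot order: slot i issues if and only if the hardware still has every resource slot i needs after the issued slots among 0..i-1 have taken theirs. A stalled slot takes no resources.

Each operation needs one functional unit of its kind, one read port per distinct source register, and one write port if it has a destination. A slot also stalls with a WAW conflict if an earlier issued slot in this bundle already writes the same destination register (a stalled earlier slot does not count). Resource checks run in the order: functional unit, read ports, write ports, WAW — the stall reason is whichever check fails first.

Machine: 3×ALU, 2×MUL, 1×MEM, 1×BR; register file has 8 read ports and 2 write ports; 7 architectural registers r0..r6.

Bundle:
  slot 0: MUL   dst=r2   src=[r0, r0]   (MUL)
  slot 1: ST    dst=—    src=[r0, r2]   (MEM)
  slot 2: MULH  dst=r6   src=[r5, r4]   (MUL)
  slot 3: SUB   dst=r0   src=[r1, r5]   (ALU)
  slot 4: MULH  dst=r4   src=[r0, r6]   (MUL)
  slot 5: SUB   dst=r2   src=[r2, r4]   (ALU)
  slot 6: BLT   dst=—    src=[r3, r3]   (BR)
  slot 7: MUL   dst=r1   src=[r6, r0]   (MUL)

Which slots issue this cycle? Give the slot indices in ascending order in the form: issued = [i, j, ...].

[0] MUL needs rd=1 wr=1: ok; after: ALU=3 MUL=1 MEM=1 BR=1, R=7, W=1
[1] MEM needs rd=2 wr=0: ok; after: ALU=3 MUL=1 MEM=0 BR=1, R=5, W=1
[2] MUL needs rd=2 wr=1: ok; after: ALU=3 MUL=0 MEM=0 BR=1, R=3, W=0
[3] ALU needs rd=2 wr=1: WR_PORT; after: ALU=3 MUL=0 MEM=0 BR=1, R=3, W=0
[4] MUL needs rd=2 wr=1: FU; after: ALU=3 MUL=0 MEM=0 BR=1, R=3, W=0
[5] ALU needs rd=2 wr=1: WR_PORT; after: ALU=3 MUL=0 MEM=0 BR=1, R=3, W=0
[6] BR needs rd=1 wr=0: ok; after: ALU=3 MUL=0 MEM=0 BR=0, R=2, W=0
[7] MUL needs rd=2 wr=1: FU; after: ALU=3 MUL=0 MEM=0 BR=0, R=2, W=0

issued = [0, 1, 2, 6]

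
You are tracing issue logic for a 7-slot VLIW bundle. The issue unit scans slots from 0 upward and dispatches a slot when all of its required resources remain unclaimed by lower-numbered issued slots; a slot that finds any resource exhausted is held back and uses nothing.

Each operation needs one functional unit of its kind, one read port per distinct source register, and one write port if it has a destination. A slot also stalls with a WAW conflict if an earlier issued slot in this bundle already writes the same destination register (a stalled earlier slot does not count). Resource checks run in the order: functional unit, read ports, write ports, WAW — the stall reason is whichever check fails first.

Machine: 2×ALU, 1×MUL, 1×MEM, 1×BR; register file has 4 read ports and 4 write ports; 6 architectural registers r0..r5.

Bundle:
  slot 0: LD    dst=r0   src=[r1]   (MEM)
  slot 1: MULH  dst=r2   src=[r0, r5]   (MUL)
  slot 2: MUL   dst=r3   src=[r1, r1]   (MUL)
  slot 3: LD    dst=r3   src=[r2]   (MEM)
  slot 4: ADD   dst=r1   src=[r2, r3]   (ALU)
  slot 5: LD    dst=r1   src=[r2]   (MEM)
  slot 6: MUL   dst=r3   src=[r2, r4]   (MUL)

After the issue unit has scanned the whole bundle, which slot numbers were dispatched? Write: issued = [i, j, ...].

issued = [0, 1]

[0] MEM needs rd=1 wr=1: ok; after: ALU=2 MUL=1 MEM=0 BR=1, R=3, W=3
[1] MUL needs rd=2 wr=1: ok; after: ALU=2 MUL=0 MEM=0 BR=1, R=1, W=2
[2] MUL needs rd=1 wr=1: FU; after: ALU=2 MUL=0 MEM=0 BR=1, R=1, W=2
[3] MEM needs rd=1 wr=1: FU; after: ALU=2 MUL=0 MEM=0 BR=1, R=1, W=2
[4] ALU needs rd=2 wr=1: RD_PORT; after: ALU=2 MUL=0 MEM=0 BR=1, R=1, W=2
[5] MEM needs rd=1 wr=1: FU; after: ALU=2 MUL=0 MEM=0 BR=1, R=1, W=2
[6] MUL needs rd=2 wr=1: FU; after: ALU=2 MUL=0 MEM=0 BR=1, R=1, W=2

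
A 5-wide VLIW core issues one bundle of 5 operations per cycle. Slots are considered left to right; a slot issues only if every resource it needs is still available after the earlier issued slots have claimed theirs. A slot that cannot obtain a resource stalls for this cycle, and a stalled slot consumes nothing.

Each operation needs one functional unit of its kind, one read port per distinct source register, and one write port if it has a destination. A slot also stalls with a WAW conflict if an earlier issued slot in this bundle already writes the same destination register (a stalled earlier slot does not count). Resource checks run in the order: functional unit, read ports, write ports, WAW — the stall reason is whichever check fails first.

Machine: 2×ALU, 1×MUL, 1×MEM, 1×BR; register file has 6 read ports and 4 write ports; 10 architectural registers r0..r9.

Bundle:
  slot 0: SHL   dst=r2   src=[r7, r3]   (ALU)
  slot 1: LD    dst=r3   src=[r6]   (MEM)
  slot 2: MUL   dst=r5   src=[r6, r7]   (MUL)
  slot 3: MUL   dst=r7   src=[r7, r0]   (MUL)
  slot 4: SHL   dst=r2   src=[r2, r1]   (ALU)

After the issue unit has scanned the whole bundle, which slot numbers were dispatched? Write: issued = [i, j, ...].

issued = [0, 1, 2]

slot 0 (ALU): ISSUE — free A1,Mu1,Ld1,B1 rp4 wp3
slot 1 (MEM): ISSUE — free A1,Mu1,Ld0,B1 rp3 wp2
slot 2 (MUL): ISSUE — free A1,Mu0,Ld0,B1 rp1 wp1
slot 3 (MUL): stall FU — free A1,Mu0,Ld0,B1 rp1 wp1
slot 4 (ALU): stall RD_PORT — free A1,Mu0,Ld0,B1 rp1 wp1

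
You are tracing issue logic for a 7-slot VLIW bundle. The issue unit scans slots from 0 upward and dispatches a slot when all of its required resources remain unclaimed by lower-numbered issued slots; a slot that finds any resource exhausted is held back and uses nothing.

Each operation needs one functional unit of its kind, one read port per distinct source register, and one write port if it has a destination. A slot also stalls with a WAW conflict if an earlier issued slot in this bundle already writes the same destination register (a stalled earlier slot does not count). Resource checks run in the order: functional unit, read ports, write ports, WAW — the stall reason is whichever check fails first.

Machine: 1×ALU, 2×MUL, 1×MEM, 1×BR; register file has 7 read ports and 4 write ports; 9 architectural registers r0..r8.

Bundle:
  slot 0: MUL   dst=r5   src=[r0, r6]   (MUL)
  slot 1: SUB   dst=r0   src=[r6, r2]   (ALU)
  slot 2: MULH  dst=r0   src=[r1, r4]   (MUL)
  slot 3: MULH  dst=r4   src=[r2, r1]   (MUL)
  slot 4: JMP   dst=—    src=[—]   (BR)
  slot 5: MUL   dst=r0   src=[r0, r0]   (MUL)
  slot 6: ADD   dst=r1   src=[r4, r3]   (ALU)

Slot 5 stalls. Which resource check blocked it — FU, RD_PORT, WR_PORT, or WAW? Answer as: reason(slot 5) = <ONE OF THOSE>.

reason(slot 5) = FU

[0] MUL needs rd=2 wr=1: ok; after: ALU=1 MUL=1 MEM=1 BR=1, R=5, W=3
[1] ALU needs rd=2 wr=1: ok; after: ALU=0 MUL=1 MEM=1 BR=1, R=3, W=2
[2] MUL needs rd=2 wr=1: WAW; after: ALU=0 MUL=1 MEM=1 BR=1, R=3, W=2
[3] MUL needs rd=2 wr=1: ok; after: ALU=0 MUL=0 MEM=1 BR=1, R=1, W=1
[4] BR needs rd=0 wr=0: ok; after: ALU=0 MUL=0 MEM=1 BR=0, R=1, W=1
[5] MUL needs rd=1 wr=1: FU; after: ALU=0 MUL=0 MEM=1 BR=0, R=1, W=1
[6] ALU needs rd=2 wr=1: FU; after: ALU=0 MUL=0 MEM=1 BR=0, R=1, W=1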